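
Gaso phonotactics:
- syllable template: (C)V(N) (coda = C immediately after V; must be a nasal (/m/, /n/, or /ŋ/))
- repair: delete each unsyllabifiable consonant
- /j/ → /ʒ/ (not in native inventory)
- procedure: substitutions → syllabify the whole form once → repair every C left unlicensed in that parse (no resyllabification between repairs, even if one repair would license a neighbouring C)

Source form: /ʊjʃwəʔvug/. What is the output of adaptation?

ʊwəvu

Substitution: /j/ → /ʒ/, giving /ʊʒʃwəʔvug/.
The consonants /ʒ/, /ʃ/, /ʔ/, /g/ cannot be parsed into a legal (C)V(N) syllable (only a nasal (/m/, /n/, or /ŋ/) is licensed in coda position; onsets are limited to one consonant).
Each unlicensed consonant is deleted: /ʒ/, /ʃ/, /ʔ/, /g/.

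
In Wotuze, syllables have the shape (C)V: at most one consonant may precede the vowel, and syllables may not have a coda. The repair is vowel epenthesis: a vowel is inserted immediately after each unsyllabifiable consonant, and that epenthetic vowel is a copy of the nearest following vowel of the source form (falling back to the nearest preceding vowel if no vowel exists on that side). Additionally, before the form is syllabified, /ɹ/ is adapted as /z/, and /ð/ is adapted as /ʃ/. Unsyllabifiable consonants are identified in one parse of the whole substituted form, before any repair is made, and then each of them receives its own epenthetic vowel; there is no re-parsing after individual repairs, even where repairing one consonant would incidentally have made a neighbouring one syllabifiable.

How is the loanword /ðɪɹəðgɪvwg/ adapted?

ʃɪzəʃɪgɪvɪwɪgɪ

Substitution: /ð/ → /ʃ/, /ɹ/ → /z/, giving /ʃɪzəʃgɪvwg/.
Syllabifying with onset maximization leaves /ʃ/, /v/, /w/, /g/ stranded (no codas are permitted; onsets are limited to one consonant).
Each unlicensed consonant becomes the onset of a new syllable: /ʃ/ → /ʃɪ/, /v/ → /vɪ/, /w/ → /wɪ/, /g/ → /gɪ/.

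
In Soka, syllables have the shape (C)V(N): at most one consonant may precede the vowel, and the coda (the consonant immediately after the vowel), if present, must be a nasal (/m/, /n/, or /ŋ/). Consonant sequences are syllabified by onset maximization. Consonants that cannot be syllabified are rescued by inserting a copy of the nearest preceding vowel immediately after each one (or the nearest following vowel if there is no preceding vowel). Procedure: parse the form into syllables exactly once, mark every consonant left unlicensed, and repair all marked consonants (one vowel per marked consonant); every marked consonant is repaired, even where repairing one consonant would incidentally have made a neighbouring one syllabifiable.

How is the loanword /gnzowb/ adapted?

gonozowobo

Syllabifying with onset maximization leaves /g/, /n/, /w/, /b/ stranded (only a nasal (/m/, /n/, or /ŋ/) is licensed in coda position; onsets are limited to one consonant).
Inserting the epenthetic vowel yields /g/ → /go/, /n/ → /no/, /w/ → /wo/, /b/ → /bo/.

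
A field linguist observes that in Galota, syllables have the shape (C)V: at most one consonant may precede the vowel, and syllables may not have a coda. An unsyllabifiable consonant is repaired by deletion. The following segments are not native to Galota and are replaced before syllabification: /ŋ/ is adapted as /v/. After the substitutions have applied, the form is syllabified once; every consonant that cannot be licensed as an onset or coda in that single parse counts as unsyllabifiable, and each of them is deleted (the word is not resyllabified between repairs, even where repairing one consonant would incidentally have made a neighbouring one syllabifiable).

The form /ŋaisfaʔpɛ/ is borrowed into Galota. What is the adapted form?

Substitution: /ŋ/ → /v/, giving /vaisfaʔpɛ/.
The consonants /s/, /ʔ/ cannot be parsed into a legal (C)V syllable (no codas are permitted; onsets are limited to one consonant).
Deleting the stranded consonants removes /s/, /ʔ/.

vaifapɛ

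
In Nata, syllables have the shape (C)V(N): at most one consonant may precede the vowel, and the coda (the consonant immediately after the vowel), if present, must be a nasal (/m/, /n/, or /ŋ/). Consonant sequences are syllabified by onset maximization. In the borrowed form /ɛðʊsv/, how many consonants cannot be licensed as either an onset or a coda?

Under (C)V(N), the unsyllabifiable consonants are /s/, /v/ (only a nasal (/m/, /n/, or /ŋ/) is licensed in coda position; onsets are limited to one consonant).

2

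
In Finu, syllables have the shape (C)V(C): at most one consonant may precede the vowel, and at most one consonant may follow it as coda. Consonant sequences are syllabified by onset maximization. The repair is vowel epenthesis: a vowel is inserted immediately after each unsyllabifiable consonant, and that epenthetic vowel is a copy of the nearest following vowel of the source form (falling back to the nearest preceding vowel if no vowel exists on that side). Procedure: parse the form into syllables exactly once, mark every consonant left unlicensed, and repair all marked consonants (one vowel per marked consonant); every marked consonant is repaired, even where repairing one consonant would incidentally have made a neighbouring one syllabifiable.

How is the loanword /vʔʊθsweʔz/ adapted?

vʊʔʊθseweʔze

Syllabifying with onset maximization leaves /v/, /s/, /z/ stranded (at most one coda consonant is licensed; onsets are limited to one consonant).
Epenthesis after each stranded consonant: /v/ → /vʊ/, /s/ → /se/, /z/ → /ze/.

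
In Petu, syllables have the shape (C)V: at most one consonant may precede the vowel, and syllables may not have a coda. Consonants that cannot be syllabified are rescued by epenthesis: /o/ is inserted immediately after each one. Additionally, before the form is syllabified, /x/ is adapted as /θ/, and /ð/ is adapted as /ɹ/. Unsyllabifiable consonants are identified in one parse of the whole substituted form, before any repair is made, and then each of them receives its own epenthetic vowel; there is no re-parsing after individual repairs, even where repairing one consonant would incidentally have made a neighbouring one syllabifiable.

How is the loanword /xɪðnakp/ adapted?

Substitution: /x/ → /θ/, /ð/ → /ɹ/, giving /θɪɹnakp/.
The consonants /ɹ/, /k/, /p/ cannot be parsed into a legal (C)V syllable (no codas are permitted; onsets are limited to one consonant).
Each unlicensed consonant becomes the onset of a new syllable: /ɹ/ → /ɹo/, /k/ → /ko/, /p/ → /po/.

θɪɹonakopo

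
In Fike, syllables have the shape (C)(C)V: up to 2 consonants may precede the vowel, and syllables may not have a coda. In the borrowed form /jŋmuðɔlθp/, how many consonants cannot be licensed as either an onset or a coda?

4

Syllabifying with onset maximization leaves /j/, /l/, /θ/, /p/ stranded (no codas are permitted; onsets may contain at most 2 consonants).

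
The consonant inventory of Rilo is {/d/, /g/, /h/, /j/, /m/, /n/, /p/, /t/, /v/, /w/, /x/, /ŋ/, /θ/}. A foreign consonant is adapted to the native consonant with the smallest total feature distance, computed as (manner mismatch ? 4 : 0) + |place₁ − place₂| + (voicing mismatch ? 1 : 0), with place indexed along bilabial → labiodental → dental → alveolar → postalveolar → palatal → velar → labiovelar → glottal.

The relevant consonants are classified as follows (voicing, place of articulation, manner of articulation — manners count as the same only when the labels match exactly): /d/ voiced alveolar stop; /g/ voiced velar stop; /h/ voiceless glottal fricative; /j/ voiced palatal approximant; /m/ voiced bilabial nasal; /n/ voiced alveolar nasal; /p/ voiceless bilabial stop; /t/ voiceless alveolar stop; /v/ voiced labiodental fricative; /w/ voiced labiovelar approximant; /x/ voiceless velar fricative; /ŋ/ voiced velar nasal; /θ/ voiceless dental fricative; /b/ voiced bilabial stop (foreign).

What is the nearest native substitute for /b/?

p

/p/ is closest: same manner (stop), place distance 0 (bilabial→bilabial), voicing differs (+1); total 1. Next closest is /d/ at distance 3.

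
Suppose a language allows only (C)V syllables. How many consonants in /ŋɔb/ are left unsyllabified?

1

Under (C)V, the unsyllabifiable consonants are /b/ (no codas are permitted; onsets are limited to one consonant).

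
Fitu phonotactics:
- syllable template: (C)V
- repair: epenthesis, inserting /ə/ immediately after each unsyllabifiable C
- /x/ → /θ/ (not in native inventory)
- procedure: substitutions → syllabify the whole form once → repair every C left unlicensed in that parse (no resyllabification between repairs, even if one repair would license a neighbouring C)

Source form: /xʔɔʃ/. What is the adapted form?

Substitution: /x/ → /θ/, giving /θʔɔʃ/.
Under (C)V, the unsyllabifiable consonants are /θ/, /ʃ/ (no codas are permitted; onsets are limited to one consonant).
Epenthesis after each stranded consonant: /θ/ → /θə/, /ʃ/ → /ʃə/.

θəʔɔʃə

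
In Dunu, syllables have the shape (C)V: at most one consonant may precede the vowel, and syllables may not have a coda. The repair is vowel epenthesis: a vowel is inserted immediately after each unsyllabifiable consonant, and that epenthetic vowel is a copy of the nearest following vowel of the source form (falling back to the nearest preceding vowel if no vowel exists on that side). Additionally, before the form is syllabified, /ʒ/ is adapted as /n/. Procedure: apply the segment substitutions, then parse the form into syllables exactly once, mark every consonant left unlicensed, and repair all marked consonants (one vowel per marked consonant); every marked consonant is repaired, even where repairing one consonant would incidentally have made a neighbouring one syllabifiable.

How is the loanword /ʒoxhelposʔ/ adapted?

Substitution: /ʒ/ → /n/, giving /noxhelposʔ/.
The consonants /x/, /l/, /s/, /ʔ/ cannot be parsed into a legal (C)V syllable (no codas are permitted; onsets are limited to one consonant).
Each unlicensed consonant becomes the onset of a new syllable: /x/ → /xe/, /l/ → /lo/, /s/ → /so/, /ʔ/ → /ʔo/.

noxeheloposoʔo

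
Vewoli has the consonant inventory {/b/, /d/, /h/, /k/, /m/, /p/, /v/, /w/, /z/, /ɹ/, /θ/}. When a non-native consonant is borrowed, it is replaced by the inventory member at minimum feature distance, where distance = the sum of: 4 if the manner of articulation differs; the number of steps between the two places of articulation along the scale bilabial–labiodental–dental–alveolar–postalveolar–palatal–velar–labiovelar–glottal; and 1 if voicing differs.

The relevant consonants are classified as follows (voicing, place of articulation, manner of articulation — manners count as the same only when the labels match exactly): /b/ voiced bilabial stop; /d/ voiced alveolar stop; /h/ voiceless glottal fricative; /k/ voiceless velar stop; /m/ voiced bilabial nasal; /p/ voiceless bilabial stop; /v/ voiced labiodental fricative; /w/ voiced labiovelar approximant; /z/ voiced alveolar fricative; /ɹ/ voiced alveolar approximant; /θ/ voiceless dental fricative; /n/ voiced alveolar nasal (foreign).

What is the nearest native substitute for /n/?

m

/m/ is closest: same manner (nasal), place distance 3 (alveolar→bilabial), same voicing; total 3. Next closest is /d/ at distance 4.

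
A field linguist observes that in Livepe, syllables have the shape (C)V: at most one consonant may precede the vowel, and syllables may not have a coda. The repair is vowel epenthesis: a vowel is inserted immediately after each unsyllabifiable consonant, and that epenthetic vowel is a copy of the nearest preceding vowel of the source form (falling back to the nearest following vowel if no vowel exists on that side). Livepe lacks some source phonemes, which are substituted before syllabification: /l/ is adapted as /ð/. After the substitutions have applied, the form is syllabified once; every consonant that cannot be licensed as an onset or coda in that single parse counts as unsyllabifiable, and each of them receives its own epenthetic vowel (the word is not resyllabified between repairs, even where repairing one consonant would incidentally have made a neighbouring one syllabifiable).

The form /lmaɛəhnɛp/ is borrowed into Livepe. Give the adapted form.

ðamaɛəhənɛpɛ

Substitution: /l/ → /ð/, giving /ðmaɛəhnɛp/.
Syllabifying with onset maximization leaves /ð/, /h/, /p/ stranded (no codas are permitted; onsets are limited to one consonant).
Each unlicensed consonant becomes the onset of a new syllable: /ð/ → /ða/, /h/ → /hə/, /p/ → /pɛ/.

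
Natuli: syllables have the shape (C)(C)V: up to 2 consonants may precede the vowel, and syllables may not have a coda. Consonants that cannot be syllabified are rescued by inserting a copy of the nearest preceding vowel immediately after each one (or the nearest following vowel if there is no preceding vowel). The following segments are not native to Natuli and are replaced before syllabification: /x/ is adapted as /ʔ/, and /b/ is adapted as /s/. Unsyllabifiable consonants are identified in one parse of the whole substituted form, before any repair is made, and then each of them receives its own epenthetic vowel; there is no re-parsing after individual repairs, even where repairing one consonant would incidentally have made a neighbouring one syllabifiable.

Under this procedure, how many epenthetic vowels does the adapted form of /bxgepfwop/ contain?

After substitution the input is /sʔgepfwop/.
The unsyllabifiable consonants are /s/, /p/, /p/; each receives one epenthetic vowel.

3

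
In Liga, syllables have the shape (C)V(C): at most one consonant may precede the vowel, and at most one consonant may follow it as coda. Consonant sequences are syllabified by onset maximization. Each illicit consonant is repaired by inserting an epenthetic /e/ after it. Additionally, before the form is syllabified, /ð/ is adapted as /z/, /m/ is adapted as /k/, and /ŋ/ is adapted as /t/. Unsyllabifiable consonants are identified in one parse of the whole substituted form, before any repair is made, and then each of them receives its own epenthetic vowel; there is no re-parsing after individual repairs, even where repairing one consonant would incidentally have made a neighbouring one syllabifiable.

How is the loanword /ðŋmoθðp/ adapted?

zetekoθzepe

Substitution: /ð/ → /z/, /ŋ/ → /t/, /m/ → /k/, giving /ztkoθzp/.
Under (C)V(C), the unsyllabifiable consonants are /z/, /t/, /z/, /p/ (at most one coda consonant is licensed; onsets are limited to one consonant).
Each unlicensed consonant becomes the onset of a new syllable: /z/ → /ze/, /t/ → /te/, /z/ → /ze/, /p/ → /pe/.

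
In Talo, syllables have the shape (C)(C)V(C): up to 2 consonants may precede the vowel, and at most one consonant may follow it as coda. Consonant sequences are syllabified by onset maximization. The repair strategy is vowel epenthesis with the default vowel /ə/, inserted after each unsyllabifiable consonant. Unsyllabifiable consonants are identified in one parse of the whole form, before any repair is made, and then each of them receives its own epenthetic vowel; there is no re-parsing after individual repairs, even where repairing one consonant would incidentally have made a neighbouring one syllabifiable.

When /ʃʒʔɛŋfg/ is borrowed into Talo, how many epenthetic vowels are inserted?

3

The unsyllabifiable consonants are /ʃ/, /f/, /g/; each receives one epenthetic vowel.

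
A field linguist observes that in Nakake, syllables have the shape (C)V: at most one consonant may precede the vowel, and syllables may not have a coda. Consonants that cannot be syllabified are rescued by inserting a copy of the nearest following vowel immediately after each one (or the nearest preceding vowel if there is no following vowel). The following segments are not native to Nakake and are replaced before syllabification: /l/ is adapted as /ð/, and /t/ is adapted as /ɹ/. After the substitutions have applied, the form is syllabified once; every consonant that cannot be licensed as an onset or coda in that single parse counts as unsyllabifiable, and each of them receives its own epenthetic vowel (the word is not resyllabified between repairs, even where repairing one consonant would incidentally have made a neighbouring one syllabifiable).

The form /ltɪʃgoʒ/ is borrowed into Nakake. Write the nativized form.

Substitution: /l/ → /ð/, /t/ → /ɹ/, giving /ðɹɪʃgoʒ/.
Under (C)V, the unsyllabifiable consonants are /ð/, /ʃ/, /ʒ/ (no codas are permitted; onsets are limited to one consonant).
Inserting the epenthetic vowel yields /ð/ → /ðɪ/, /ʃ/ → /ʃo/, /ʒ/ → /ʒo/.

ðɪɹɪʃogoʒo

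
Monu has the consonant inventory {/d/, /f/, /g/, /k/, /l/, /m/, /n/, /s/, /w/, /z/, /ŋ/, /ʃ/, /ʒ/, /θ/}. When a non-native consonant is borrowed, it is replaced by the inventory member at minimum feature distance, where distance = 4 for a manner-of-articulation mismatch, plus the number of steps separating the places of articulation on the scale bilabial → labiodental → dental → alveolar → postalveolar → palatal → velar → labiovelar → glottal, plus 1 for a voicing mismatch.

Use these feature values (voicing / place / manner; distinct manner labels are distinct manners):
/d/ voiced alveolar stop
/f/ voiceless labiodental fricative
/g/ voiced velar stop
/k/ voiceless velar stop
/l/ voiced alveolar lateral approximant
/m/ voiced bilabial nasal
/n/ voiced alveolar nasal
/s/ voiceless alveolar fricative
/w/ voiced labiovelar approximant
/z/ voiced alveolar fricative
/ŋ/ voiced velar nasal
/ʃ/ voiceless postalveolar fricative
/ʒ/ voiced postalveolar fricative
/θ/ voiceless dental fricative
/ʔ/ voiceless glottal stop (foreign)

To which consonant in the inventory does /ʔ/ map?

k

/k/ is closest: same manner (stop), place distance 2 (glottal→velar), same voicing; total 2. Next closest is /g/ at distance 3.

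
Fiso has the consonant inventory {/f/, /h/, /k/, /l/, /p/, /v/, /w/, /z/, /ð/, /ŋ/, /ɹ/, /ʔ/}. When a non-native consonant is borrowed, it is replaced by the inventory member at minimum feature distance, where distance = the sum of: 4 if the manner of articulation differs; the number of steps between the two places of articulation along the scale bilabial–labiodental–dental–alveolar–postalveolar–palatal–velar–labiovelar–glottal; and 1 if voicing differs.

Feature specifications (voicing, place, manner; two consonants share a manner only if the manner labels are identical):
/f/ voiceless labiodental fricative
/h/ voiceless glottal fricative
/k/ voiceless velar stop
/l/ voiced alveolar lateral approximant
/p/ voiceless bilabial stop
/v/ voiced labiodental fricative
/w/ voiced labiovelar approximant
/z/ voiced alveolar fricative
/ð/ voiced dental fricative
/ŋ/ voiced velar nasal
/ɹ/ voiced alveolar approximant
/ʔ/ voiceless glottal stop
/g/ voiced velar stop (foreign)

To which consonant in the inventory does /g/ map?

/k/ is closest: same manner (stop), place distance 0 (velar→velar), voicing differs (+1); total 1. Next closest is /ʔ/ at distance 3.

k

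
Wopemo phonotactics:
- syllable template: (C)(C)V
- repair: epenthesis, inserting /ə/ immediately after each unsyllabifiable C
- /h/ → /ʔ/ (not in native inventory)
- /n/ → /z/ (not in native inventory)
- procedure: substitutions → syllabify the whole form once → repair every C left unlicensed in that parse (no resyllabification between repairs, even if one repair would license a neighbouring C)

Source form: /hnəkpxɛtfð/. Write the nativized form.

Substitution: /h/ → /ʔ/, /n/ → /z/, giving /ʔzəkpxɛtfð/.
The consonants /k/, /t/, /f/, /ð/ cannot be parsed into a legal (C)(C)V syllable (no codas are permitted; onsets may contain at most 2 consonants).
Each unlicensed consonant becomes the onset of a new syllable: /k/ → /kə/, /t/ → /tə/, /f/ → /fə/, /ð/ → /ðə/.

ʔzəkəpxɛtəfəðə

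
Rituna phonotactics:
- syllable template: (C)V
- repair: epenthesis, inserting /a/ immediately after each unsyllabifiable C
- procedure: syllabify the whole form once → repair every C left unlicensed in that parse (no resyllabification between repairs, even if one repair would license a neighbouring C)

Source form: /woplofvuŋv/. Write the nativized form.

Syllabifying with onset maximization leaves /p/, /f/, /ŋ/, /v/ stranded (no codas are permitted; onsets are limited to one consonant).
Each unlicensed consonant becomes the onset of a new syllable: /p/ → /pa/, /f/ → /fa/, /ŋ/ → /ŋa/, /v/ → /va/.

wopalofavuŋava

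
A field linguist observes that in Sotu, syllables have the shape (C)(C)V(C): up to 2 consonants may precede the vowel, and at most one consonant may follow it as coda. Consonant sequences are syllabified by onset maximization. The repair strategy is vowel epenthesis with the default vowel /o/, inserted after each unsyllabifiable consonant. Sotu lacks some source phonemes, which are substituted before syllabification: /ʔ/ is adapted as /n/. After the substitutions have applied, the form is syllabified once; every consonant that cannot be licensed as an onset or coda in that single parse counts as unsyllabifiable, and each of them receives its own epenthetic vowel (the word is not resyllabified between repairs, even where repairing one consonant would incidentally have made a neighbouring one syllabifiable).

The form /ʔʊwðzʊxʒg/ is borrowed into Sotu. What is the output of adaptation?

Substitution: /ʔ/ → /n/, giving /nʊwðzʊxʒg/.
The consonants /ʒ/, /g/ cannot be parsed into a legal (C)(C)V(C) syllable (at most one coda consonant is licensed; onsets may contain at most 2 consonants).
Inserting the epenthetic vowel yields /ʒ/ → /ʒo/, /g/ → /go/.

nʊwðzʊxʒogo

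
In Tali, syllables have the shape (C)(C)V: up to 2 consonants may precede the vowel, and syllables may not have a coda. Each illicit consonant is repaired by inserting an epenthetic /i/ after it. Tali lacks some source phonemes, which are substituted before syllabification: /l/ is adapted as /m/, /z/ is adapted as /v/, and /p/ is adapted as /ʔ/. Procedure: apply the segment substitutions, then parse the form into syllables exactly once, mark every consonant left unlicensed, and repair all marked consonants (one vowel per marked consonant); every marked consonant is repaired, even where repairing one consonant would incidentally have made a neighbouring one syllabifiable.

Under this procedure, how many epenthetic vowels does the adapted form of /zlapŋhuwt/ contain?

After substitution the input is /vmaʔŋhuwt/.
The unsyllabifiable consonants are /ʔ/, /w/, /t/; each receives one epenthetic vowel.

3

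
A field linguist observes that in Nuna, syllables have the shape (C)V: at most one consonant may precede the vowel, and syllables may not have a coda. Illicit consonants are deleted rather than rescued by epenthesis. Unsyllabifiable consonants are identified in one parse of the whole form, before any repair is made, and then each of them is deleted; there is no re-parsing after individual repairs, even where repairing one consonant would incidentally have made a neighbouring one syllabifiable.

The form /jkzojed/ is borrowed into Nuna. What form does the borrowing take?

The consonants /j/, /k/, /d/ cannot be parsed into a legal (C)V syllable (no codas are permitted; onsets are limited to one consonant).
Each unlicensed consonant is deleted: /j/, /k/, /d/.

zoje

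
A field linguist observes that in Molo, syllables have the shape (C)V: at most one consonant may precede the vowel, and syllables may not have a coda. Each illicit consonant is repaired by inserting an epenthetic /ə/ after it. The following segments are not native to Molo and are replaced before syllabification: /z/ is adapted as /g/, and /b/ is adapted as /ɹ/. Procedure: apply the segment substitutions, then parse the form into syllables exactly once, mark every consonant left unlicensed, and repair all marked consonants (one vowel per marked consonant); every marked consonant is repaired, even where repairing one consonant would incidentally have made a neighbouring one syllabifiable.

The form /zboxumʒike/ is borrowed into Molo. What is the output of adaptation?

gəɹoxuməʒike

Substitution: /z/ → /g/, /b/ → /ɹ/, giving /gɹoxumʒike/.
The consonants /g/, /m/ cannot be parsed into a legal (C)V syllable (no codas are permitted; onsets are limited to one consonant).
Inserting the epenthetic vowel yields /g/ → /gə/, /m/ → /mə/.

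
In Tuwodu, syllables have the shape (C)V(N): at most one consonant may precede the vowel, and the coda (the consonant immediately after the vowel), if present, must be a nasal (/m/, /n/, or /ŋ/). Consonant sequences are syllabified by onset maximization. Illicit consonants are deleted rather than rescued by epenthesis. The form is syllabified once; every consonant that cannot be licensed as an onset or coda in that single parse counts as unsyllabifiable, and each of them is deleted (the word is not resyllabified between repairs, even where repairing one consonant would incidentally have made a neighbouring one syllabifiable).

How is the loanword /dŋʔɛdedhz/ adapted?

Under (C)V(N), the unsyllabifiable consonants are /d/, /ŋ/, /d/, /h/, /z/ (only a nasal (/m/, /n/, or /ŋ/) is licensed in coda position; onsets are limited to one consonant).
Deleting the stranded consonants removes /d/, /ŋ/, /d/, /h/, /z/.

ʔɛde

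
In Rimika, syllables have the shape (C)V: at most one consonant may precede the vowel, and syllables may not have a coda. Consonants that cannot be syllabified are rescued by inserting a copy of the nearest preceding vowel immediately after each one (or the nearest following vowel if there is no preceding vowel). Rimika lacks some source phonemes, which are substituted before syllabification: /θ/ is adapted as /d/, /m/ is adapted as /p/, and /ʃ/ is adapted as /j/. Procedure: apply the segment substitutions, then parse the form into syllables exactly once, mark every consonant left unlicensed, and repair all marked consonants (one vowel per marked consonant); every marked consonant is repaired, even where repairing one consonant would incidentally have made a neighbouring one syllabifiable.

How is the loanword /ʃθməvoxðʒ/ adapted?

jədəpəvoxoðoʒo

Substitution: /ʃ/ → /j/, /θ/ → /d/, /m/ → /p/, giving /jdpəvoxðʒ/.
The consonants /j/, /d/, /x/, /ð/, /ʒ/ cannot be parsed into a legal (C)V syllable (no codas are permitted; onsets are limited to one consonant).
Inserting the epenthetic vowel yields /j/ → /jə/, /d/ → /də/, /x/ → /xo/, /ð/ → /ðo/, /ʒ/ → /ʒo/.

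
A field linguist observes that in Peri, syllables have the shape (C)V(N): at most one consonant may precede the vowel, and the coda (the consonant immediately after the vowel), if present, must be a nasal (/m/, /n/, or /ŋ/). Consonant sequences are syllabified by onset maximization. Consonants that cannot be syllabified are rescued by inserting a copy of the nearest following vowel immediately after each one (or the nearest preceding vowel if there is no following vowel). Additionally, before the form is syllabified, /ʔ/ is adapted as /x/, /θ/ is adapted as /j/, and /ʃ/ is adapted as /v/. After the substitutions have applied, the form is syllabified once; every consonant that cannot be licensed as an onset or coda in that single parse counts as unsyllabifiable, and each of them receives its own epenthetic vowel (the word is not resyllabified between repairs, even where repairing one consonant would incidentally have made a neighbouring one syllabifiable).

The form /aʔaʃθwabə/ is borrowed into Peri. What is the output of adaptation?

Substitution: /ʔ/ → /x/, /ʃ/ → /v/, /θ/ → /j/, giving /axavjwabə/.
Under (C)V(N), the unsyllabifiable consonants are /v/, /j/ (only a nasal (/m/, /n/, or /ŋ/) is licensed in coda position; onsets are limited to one consonant).
Each unlicensed consonant becomes the onset of a new syllable: /v/ → /va/, /j/ → /ja/.

axavajawabə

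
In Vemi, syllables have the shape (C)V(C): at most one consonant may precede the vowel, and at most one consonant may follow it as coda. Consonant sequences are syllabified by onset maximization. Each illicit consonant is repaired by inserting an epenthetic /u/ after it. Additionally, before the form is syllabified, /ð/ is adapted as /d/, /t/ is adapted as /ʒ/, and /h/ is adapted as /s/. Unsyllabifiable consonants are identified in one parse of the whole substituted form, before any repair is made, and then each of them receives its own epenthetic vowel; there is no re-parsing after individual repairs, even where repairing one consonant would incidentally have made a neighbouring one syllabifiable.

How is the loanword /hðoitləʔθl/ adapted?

Substitution: /h/ → /s/, /ð/ → /d/, /t/ → /ʒ/, giving /sdoiʒləʔθl/.
Syllabifying with onset maximization leaves /s/, /θ/, /l/ stranded (at most one coda consonant is licensed; onsets are limited to one consonant).
Inserting the epenthetic vowel yields /s/ → /su/, /θ/ → /θu/, /l/ → /lu/.

sudoiʒləʔθulu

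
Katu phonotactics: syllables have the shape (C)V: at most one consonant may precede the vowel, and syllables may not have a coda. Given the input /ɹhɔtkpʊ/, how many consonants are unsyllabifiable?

3

The consonants /ɹ/, /t/, /k/ cannot be parsed into a legal (C)V syllable (no codas are permitted; onsets are limited to one consonant).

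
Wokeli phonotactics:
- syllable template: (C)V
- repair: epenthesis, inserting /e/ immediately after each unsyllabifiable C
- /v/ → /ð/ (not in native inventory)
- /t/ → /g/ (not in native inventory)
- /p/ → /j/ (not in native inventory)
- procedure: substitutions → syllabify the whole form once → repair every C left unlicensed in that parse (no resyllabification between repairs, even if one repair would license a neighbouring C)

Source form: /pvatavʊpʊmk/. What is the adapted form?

Substitution: /p/ → /j/, /v/ → /ð/, /t/ → /g/, giving /jðagaðʊjʊmk/.
The consonants /j/, /m/, /k/ cannot be parsed into a legal (C)V syllable (no codas are permitted; onsets are limited to one consonant).
Each unlicensed consonant becomes the onset of a new syllable: /j/ → /je/, /m/ → /me/, /k/ → /ke/.

jeðagaðʊjʊmeke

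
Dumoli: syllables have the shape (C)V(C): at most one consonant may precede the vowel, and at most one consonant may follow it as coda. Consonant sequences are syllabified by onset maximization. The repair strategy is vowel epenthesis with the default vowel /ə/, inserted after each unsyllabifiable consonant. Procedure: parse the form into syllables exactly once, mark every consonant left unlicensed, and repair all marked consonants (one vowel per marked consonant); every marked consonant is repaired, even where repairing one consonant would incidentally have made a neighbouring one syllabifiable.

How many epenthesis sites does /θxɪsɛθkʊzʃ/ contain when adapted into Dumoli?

2

The unsyllabifiable consonants are /θ/, /ʃ/; each receives one epenthetic vowel.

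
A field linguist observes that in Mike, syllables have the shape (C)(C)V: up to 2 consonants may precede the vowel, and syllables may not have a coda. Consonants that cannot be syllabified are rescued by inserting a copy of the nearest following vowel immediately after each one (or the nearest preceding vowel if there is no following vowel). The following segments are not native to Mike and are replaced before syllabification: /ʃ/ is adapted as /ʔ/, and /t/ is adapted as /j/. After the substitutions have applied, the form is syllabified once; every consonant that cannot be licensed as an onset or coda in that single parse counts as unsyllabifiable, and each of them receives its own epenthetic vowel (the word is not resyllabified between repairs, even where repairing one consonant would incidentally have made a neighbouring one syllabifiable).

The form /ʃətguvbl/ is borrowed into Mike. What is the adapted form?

ʔəjguvubulu

Substitution: /ʃ/ → /ʔ/, /t/ → /j/, giving /ʔəjguvbl/.
Syllabifying with onset maximization leaves /v/, /b/, /l/ stranded (no codas are permitted; onsets may contain at most 2 consonants).
Inserting the epenthetic vowel yields /v/ → /vu/, /b/ → /bu/, /l/ → /lu/.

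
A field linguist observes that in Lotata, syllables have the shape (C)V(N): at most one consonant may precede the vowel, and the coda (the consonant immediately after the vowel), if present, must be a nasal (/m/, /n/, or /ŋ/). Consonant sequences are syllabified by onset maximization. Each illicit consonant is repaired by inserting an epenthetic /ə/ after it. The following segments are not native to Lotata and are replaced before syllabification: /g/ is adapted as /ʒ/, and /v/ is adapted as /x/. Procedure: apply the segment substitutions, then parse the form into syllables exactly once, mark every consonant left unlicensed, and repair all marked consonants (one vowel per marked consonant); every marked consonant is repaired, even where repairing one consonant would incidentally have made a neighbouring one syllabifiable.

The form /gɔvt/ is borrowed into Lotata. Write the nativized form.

ʒɔxətə

Substitution: /g/ → /ʒ/, /v/ → /x/, giving /ʒɔxt/.
The consonants /x/, /t/ cannot be parsed into a legal (C)V(N) syllable (only a nasal (/m/, /n/, or /ŋ/) is licensed in coda position; onsets are limited to one consonant).
Epenthesis after each stranded consonant: /x/ → /xə/, /t/ → /tə/.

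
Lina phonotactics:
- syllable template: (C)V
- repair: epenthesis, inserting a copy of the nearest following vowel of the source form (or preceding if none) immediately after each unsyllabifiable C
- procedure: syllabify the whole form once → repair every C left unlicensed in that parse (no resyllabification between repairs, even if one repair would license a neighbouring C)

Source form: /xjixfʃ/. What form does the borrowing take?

The consonants /x/, /x/, /f/, /ʃ/ cannot be parsed into a legal (C)V syllable (no codas are permitted; onsets are limited to one consonant).
Epenthesis after each stranded consonant: /x/ → /xi/, /x/ → /xi/, /f/ → /fi/, /ʃ/ → /ʃi/.

xijixifiʃi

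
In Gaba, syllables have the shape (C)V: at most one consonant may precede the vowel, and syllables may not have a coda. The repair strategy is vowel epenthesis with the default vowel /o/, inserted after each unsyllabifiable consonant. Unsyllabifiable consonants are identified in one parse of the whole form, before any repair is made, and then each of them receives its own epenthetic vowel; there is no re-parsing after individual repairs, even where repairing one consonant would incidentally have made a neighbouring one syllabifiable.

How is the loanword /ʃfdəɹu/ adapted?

Syllabifying with onset maximization leaves /ʃ/, /f/ stranded (no codas are permitted; onsets are limited to one consonant).
Inserting the epenthetic vowel yields /ʃ/ → /ʃo/, /f/ → /fo/.

ʃofodəɹu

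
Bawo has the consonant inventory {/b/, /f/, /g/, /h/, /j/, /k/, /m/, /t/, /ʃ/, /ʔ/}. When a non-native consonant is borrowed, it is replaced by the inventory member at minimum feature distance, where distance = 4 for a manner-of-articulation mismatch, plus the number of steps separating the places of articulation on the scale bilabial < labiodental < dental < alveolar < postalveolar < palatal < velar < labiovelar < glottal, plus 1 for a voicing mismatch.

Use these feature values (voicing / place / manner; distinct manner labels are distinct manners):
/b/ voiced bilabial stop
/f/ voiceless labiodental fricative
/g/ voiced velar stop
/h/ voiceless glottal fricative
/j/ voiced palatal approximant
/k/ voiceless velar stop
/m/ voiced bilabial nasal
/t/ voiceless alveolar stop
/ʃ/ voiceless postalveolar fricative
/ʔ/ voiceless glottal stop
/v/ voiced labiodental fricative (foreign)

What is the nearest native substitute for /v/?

f

/f/ is closest: same manner (fricative), place distance 0 (labiodental→labiodental), voicing differs (+1); total 1. Next closest is /ʃ/ at distance 4.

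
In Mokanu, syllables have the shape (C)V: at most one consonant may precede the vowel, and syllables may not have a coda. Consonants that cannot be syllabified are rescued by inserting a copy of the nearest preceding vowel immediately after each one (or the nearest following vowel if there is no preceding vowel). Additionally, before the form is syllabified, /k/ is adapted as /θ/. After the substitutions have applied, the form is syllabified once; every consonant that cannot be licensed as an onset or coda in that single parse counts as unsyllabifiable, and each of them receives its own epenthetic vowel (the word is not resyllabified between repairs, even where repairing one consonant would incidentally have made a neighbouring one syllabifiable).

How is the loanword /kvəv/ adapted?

Substitution: /k/ → /θ/, giving /θvəv/.
Syllabifying with onset maximization leaves /θ/, /v/ stranded (no codas are permitted; onsets are limited to one consonant).
Inserting the epenthetic vowel yields /θ/ → /θə/, /v/ → /və/.

θəvəvə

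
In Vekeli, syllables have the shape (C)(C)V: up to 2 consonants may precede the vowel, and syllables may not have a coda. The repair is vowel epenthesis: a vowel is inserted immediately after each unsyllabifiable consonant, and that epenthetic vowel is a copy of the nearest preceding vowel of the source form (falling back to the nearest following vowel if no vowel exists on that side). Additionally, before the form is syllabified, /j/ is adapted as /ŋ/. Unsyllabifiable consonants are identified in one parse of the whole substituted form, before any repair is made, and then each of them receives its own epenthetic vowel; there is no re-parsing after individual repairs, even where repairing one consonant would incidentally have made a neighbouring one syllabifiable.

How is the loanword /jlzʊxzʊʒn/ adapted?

ŋʊlzʊxzʊʒʊnʊ

Substitution: /j/ → /ŋ/, giving /ŋlzʊxzʊʒn/.
Under (C)(C)V, the unsyllabifiable consonants are /ŋ/, /ʒ/, /n/ (no codas are permitted; onsets may contain at most 2 consonants).
Each unlicensed consonant becomes the onset of a new syllable: /ŋ/ → /ŋʊ/, /ʒ/ → /ʒʊ/, /n/ → /nʊ/.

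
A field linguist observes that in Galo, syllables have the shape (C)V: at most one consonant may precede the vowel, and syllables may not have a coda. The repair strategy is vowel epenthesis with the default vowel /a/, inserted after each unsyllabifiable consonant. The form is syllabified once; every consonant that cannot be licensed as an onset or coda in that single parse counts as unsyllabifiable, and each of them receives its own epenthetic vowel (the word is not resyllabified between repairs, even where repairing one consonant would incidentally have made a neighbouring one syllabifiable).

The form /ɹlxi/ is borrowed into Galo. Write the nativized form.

Under (C)V, the unsyllabifiable consonants are /ɹ/, /l/ (no codas are permitted; onsets are limited to one consonant).
Inserting the epenthetic vowel yields /ɹ/ → /ɹa/, /l/ → /la/.

ɹalaxi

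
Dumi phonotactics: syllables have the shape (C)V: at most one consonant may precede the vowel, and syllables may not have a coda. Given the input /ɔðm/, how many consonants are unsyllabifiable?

The consonants /ð/, /m/ cannot be parsed into a legal (C)V syllable (no codas are permitted; onsets are limited to one consonant).

2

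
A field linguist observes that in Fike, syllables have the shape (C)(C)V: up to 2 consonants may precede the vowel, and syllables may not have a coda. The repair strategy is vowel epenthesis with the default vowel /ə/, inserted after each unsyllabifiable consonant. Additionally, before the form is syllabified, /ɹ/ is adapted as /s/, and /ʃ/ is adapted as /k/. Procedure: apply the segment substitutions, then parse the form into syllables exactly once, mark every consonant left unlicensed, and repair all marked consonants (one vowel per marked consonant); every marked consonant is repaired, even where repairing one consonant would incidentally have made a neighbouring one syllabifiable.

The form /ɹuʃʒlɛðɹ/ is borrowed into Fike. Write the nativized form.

Substitution: /ɹ/ → /s/, /ʃ/ → /k/, giving /sukʒlɛðs/.
Syllabifying with onset maximization leaves /k/, /ð/, /s/ stranded (no codas are permitted; onsets may contain at most 2 consonants).
Each unlicensed consonant becomes the onset of a new syllable: /k/ → /kə/, /ð/ → /ðə/, /s/ → /sə/.

sukəʒlɛðəsə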